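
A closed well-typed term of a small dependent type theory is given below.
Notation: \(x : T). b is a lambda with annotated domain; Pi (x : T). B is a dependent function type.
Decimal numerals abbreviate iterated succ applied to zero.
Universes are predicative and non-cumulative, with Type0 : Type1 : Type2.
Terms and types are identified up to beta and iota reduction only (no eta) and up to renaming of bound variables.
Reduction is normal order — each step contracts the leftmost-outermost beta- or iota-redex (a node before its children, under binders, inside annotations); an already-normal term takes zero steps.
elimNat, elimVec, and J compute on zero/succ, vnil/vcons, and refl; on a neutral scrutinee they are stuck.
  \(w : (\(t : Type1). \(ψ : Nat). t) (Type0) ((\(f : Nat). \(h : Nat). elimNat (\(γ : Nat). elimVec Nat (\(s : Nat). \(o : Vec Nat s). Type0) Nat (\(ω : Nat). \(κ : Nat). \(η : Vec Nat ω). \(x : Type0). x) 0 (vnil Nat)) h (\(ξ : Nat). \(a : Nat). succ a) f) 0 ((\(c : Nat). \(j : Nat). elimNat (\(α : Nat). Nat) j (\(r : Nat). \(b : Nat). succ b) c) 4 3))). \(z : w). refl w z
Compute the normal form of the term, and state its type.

resulting normal form:
  \(w : Type0). \(t : w). refl w t
type:
  Pi (w : Type0). Pi (t : w). Eq w t t
observation: 2 normal-order steps separate the term from its normal form.


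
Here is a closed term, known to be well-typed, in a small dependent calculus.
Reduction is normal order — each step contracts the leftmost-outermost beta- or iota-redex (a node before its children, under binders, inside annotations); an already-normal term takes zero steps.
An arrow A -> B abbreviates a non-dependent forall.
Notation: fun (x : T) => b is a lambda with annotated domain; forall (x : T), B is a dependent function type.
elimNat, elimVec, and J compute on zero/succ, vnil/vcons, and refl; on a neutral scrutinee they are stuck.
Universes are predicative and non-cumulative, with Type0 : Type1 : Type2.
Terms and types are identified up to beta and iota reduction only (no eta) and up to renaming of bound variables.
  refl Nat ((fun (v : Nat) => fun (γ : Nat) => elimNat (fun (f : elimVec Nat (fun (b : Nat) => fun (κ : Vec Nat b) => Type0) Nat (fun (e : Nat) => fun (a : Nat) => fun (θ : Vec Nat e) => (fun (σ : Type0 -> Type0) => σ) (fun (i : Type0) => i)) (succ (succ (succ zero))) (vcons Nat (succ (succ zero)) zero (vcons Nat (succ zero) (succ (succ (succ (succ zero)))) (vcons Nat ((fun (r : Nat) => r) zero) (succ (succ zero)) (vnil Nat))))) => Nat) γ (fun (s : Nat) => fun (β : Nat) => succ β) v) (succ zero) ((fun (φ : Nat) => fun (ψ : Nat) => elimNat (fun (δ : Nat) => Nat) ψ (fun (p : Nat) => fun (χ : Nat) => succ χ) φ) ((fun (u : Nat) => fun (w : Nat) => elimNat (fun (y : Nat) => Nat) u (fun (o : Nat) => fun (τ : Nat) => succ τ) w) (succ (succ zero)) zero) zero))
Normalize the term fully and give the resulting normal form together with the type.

resulting normal form:
  refl Nat (succ (succ (succ zero)))
type:
  Eq Nat (succ (succ (succ zero))) (succ (succ (succ zero)))
observation: reduction starts at a beta-redex, and 18 normal-order steps reach the normal form.


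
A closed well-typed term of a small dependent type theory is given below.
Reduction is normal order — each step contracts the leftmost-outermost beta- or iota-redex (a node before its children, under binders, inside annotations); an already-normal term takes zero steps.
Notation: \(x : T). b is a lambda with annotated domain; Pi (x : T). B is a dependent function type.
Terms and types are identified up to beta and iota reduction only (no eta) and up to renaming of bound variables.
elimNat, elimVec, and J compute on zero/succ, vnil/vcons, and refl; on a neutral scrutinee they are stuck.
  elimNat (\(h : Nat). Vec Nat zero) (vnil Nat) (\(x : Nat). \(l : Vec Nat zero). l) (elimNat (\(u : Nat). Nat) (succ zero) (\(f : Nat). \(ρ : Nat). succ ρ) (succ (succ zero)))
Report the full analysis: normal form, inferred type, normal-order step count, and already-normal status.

resulting normal form:
  vnil Nat
inferred type:
  Vec Nat zero
normal-order step count: 17
already normal: no
first redex: an elimNat iota-redex


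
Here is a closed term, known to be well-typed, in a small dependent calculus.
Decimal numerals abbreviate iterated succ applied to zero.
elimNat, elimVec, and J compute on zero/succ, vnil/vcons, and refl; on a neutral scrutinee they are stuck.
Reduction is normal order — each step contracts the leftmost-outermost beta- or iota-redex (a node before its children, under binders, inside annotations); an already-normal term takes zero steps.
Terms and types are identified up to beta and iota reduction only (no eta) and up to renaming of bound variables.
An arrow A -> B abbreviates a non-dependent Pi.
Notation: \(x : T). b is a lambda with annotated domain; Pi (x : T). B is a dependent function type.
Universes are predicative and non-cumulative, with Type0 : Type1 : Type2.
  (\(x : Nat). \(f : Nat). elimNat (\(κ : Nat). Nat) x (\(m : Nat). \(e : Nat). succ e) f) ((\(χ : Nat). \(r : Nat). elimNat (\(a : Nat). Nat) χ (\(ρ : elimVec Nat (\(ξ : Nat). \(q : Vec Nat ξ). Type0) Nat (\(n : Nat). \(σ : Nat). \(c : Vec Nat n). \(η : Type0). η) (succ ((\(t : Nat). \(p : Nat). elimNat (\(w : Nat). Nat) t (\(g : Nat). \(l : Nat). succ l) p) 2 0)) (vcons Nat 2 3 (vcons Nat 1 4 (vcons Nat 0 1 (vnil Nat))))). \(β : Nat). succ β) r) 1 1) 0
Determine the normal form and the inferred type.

resulting normal form:
  2
the term's type:
  Nat
observation: 9 normal-order steps separate the term from its normal form.


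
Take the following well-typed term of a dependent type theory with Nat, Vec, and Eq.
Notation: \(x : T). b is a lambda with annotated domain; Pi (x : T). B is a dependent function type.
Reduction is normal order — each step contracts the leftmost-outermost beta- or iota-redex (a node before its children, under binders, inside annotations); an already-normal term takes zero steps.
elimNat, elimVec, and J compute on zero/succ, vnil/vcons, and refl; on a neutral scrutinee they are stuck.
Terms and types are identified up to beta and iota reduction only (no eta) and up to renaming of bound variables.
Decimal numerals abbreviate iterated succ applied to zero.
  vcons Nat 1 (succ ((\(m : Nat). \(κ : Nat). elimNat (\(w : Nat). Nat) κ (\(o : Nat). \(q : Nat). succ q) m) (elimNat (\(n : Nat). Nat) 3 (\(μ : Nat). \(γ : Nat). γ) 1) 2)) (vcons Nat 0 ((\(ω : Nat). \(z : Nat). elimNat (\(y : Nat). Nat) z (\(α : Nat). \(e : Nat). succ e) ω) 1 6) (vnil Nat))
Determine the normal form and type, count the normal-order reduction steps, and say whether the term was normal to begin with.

normal form:
  vcons Nat 1 6 (vcons Nat 0 7 (vnil Nat))
the term's type:
  Vec Nat 2
reduction steps (normal order): 22
term was already normal: no
first redex: a beta-redex


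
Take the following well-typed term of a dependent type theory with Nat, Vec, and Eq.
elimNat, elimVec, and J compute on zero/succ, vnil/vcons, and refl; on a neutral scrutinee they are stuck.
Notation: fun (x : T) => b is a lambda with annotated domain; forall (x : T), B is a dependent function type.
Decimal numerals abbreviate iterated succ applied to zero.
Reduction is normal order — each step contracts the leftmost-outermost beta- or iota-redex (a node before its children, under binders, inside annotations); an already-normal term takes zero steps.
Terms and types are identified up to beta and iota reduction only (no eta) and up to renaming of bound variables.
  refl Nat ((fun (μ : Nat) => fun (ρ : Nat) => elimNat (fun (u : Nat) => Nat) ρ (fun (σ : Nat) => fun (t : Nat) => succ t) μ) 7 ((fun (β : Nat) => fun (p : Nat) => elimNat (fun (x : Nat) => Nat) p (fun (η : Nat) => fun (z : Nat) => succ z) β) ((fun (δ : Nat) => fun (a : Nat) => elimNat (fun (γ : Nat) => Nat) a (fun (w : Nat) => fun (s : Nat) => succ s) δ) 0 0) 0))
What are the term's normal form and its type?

reduced normal form:
  refl Nat 7
inferred type:
  Eq Nat 7 7


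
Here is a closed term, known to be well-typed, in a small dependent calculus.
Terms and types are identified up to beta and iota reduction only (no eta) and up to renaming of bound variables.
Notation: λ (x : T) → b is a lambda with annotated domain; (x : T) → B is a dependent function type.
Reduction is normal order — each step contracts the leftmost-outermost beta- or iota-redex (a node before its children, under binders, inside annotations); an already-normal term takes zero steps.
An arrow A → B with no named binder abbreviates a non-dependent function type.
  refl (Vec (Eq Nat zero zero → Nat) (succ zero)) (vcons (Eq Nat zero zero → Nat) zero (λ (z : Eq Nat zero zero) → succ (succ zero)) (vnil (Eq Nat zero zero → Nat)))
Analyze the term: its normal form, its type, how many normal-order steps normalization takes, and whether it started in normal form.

resulting normal form:
  refl (Vec (Eq Nat zero zero → Nat) (succ zero)) (vcons (Eq Nat zero zero → Nat) zero (λ (z : Eq Nat zero zero) → succ (succ zero)) (vnil (Eq Nat zero zero → Nat)))
type:
  Eq (Vec (Eq Nat zero zero → Nat) (succ zero)) (vcons (Eq Nat zero zero → Nat) zero (λ (z : Eq Nat zero zero) → succ (succ zero)) (vnil (Eq Nat zero zero → Nat))) (vcons (Eq Nat zero zero → Nat) zero (λ (g : Eq Nat zero zero) → succ (succ zero)) (vnil (Eq Nat zero zero → Nat)))
normal-order step count: 0
term was already normal: yes


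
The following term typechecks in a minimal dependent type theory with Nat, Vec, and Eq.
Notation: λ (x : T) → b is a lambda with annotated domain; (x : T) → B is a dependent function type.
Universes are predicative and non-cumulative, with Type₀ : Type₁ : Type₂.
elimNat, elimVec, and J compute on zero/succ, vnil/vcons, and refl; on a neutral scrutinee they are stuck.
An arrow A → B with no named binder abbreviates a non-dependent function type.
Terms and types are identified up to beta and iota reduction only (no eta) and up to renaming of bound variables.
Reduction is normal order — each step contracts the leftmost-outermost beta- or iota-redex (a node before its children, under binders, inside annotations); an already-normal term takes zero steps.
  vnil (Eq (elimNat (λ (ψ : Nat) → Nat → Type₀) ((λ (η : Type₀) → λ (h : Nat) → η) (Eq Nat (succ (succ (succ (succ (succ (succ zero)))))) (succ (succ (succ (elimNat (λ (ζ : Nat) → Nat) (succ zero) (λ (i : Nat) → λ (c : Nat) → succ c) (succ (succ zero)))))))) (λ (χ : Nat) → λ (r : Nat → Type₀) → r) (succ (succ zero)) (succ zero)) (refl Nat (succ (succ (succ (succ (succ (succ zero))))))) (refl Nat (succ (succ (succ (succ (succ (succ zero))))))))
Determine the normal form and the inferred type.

reduced normal form:
  vnil (Eq (Eq Nat (succ (succ (succ (succ (succ (succ zero)))))) (succ (succ (succ (succ (succ (succ zero))))))) (refl Nat (succ (succ (succ (succ (succ (succ zero))))))) (refl Nat (succ (succ (succ (succ (succ (succ zero))))))))
type:
  Vec (Eq (Eq Nat (succ (succ (succ (succ (succ (succ zero)))))) (succ (succ (succ (succ (succ (succ zero))))))) (refl Nat (succ (succ (succ (succ (succ (succ zero))))))) (refl Nat (succ (succ (succ (succ (succ (succ zero)))))))) zero


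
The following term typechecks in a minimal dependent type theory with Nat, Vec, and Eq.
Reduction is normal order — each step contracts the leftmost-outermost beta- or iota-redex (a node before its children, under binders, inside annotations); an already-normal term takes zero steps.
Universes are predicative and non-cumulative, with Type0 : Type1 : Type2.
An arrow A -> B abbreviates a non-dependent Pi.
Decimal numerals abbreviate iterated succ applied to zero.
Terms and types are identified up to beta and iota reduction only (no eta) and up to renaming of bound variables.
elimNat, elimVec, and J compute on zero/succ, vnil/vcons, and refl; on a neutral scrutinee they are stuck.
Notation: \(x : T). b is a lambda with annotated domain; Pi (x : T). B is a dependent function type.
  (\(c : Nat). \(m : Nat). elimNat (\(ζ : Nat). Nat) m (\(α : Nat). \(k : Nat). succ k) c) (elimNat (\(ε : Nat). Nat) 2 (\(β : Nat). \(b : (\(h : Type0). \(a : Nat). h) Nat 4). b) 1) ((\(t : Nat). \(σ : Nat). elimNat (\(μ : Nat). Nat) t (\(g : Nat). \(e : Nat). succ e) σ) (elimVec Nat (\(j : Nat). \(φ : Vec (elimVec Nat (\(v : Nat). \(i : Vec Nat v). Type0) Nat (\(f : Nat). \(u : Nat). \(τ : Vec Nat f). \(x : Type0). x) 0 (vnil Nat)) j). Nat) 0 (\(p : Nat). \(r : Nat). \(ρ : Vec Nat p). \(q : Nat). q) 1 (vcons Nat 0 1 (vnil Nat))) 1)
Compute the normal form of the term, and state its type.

normal form:
  3
the term's type:
  Nat


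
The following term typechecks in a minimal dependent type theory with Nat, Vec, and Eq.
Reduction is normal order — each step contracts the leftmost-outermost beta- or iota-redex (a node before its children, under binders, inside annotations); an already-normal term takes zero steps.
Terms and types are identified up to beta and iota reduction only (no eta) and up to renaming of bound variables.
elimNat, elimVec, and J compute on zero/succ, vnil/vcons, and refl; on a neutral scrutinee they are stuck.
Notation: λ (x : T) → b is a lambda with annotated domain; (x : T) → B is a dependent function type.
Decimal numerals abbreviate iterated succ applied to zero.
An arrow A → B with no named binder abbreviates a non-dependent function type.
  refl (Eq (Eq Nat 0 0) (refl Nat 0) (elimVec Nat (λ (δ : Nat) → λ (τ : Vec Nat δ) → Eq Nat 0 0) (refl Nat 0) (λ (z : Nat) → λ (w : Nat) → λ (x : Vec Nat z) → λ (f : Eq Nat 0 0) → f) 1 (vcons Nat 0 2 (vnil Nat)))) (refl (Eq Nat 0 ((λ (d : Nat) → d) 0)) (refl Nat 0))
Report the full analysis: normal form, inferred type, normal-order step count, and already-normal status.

resulting normal form:
  refl (Eq (Eq Nat 0 0) (refl Nat 0) (refl Nat 0)) (refl (Eq Nat 0 0) (refl Nat 0))
the term's type:
  Eq (Eq (Eq Nat 0 0) (refl Nat 0) (refl Nat 0)) (refl (Eq Nat 0 0) (refl Nat 0)) (refl (Eq Nat 0 0) (refl Nat 0))
steps to reach normal form (normal order): 7
already normal: no
first contracted redex: an elimVec iota-redex


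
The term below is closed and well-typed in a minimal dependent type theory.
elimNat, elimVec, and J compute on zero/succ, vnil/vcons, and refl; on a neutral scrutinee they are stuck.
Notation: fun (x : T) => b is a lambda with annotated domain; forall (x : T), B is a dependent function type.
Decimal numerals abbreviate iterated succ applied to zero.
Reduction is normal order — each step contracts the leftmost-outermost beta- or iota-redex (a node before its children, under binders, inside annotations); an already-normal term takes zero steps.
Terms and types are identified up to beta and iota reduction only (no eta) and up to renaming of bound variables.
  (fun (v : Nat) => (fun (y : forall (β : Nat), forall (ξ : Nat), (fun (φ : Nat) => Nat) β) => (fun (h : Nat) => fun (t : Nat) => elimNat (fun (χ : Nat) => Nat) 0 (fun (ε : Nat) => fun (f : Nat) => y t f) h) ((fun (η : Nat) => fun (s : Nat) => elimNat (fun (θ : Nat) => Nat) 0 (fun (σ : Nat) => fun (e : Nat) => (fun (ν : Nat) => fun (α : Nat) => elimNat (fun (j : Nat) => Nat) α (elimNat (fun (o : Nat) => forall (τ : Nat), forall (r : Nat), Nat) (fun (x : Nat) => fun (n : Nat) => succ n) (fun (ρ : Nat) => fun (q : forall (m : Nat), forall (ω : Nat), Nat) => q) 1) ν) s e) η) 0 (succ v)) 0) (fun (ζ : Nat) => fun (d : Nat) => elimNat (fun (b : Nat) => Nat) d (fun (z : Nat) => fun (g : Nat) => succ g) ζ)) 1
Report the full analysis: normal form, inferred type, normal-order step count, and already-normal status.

reduced normal form:
  0
type:
  Nat
normal-order step count: 11
started in normal form: no
first redex: a beta-redex


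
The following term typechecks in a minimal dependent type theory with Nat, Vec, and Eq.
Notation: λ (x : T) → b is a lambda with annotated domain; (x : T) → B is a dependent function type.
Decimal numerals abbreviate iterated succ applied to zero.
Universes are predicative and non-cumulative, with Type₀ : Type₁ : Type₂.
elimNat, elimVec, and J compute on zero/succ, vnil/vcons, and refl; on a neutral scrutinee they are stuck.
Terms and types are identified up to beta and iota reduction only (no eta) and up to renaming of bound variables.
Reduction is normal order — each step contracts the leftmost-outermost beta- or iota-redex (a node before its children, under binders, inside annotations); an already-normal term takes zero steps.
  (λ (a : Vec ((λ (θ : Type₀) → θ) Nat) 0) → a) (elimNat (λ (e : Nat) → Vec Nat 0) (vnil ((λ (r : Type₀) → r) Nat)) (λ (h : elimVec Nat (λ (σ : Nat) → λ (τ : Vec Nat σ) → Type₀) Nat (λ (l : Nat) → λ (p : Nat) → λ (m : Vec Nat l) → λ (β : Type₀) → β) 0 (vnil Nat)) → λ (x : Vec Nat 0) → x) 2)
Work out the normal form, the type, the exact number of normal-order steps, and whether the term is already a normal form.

resulting normal form:
  vnil Nat
type:
  Vec Nat 0
steps to reach normal form (normal order): 9
term was already normal: no
first contracted redex: a beta-redex


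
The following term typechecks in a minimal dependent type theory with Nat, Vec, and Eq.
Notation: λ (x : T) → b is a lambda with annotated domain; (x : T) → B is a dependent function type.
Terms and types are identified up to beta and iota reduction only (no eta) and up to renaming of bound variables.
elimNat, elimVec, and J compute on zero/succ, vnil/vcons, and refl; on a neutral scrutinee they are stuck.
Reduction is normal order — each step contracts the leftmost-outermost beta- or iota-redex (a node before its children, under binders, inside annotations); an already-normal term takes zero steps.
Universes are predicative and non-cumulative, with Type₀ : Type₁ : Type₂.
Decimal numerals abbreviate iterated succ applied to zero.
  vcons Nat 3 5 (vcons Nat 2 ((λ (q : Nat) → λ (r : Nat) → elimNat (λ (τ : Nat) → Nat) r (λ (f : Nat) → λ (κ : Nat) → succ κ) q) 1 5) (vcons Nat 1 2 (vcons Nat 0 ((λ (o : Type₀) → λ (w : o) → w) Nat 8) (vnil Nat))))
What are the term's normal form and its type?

reduced normal form:
  vcons Nat 3 5 (vcons Nat 2 6 (vcons Nat 1 2 (vcons Nat 0 8 (vnil Nat))))
the term's type:
  Vec Nat 4


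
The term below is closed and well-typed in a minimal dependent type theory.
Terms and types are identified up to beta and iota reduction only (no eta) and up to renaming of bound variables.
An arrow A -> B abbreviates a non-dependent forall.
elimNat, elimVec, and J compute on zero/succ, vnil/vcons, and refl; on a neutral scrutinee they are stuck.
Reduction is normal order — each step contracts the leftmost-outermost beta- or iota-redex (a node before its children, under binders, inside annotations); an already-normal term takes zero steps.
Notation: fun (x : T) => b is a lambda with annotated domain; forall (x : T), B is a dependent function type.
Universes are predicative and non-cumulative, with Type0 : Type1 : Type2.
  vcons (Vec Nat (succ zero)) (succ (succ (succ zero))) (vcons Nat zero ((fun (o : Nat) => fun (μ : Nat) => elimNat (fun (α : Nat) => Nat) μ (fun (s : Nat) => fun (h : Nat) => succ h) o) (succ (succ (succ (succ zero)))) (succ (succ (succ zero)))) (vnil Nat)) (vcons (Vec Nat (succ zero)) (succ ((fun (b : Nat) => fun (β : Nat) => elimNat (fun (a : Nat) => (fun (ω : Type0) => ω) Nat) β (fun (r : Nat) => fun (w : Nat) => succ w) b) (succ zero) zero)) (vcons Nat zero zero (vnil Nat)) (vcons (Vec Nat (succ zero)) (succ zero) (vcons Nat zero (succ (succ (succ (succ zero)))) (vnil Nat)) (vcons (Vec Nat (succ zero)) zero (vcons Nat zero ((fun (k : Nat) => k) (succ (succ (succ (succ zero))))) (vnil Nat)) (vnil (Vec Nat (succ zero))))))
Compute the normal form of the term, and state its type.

normal form:
  vcons (Vec Nat (succ zero)) (succ (succ (succ zero))) (vcons Nat zero (succ (succ (succ (succ (succ (succ (succ zero))))))) (vnil Nat)) (vcons (Vec Nat (succ zero)) (succ (succ zero)) (vcons Nat zero zero (vnil Nat)) (vcons (Vec Nat (succ zero)) (succ zero) (vcons Nat zero (succ (succ (succ (succ zero)))) (vnil Nat)) (vcons (Vec Nat (succ zero)) zero (vcons Nat zero (succ (succ (succ (succ zero)))) (vnil Nat)) (vnil (Vec Nat (succ zero))))))
the term's type:
  Vec (Vec Nat (succ zero)) (succ (succ (succ (succ zero))))
observation: the leftmost-outermost redex is a beta-redex, and normalization takes 22 steps.


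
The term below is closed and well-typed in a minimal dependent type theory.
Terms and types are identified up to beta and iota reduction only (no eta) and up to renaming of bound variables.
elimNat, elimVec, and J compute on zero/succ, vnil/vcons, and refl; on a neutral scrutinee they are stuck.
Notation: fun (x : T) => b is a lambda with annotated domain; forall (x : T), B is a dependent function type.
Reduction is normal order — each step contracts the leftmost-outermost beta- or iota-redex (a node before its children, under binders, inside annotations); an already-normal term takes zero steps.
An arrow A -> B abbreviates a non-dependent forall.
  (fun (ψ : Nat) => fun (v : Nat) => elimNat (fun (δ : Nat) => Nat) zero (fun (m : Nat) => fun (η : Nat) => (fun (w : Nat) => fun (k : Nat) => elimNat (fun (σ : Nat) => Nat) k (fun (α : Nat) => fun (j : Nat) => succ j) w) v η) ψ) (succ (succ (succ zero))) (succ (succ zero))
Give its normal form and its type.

resulting normal form:
  succ (succ (succ (succ (succ (succ zero)))))
the term's type:
  Nat


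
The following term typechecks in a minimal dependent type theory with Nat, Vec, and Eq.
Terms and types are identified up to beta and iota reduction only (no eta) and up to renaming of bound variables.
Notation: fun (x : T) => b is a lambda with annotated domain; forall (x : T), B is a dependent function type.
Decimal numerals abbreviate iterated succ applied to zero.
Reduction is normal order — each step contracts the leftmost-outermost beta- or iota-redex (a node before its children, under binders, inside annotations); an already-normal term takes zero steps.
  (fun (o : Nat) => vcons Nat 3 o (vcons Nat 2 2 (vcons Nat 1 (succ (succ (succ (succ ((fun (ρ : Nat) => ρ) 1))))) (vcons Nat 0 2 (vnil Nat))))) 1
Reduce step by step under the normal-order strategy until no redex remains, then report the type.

reduction (normal order):
  (fun (o : Nat) => vcons Nat 3 o (vcons Nat 2 2 (vcons Nat 1 (succ (succ (succ (succ ((fun (ρ : Nat) => ρ) 1))))) (vcons Nat 0 2 (vnil Nat))))) 1
  ~> vcons Nat 3 1 (vcons Nat 2 2 (vcons Nat 1 (succ (succ (succ (succ ((fun (o : Nat) => o) 1))))) (vcons Nat 0 2 (vnil Nat))))
  ~> vcons Nat 3 1 (vcons Nat 2 2 (vcons Nat 1 5 (vcons Nat 0 2 (vnil Nat))))
the term's type:
  Vec Nat 4


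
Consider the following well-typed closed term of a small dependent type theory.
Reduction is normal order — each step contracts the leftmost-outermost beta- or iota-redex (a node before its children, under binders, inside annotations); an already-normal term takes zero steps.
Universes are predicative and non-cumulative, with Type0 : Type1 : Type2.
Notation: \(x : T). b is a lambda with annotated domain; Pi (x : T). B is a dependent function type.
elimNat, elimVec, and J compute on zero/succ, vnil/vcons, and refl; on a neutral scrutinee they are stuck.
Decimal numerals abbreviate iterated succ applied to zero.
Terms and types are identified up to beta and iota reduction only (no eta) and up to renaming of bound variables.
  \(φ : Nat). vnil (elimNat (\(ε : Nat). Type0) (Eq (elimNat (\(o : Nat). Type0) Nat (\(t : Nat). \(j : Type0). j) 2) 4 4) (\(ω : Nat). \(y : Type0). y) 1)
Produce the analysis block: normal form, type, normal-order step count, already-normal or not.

normal form:
  \(φ : Nat). vnil (Eq Nat 4 4)
the term's type:
  Pi (φ : Nat). Vec (Eq Nat 4 4) 0
reduction steps (normal order): 11
already normal: no
first redex: an elimNat iota-redex


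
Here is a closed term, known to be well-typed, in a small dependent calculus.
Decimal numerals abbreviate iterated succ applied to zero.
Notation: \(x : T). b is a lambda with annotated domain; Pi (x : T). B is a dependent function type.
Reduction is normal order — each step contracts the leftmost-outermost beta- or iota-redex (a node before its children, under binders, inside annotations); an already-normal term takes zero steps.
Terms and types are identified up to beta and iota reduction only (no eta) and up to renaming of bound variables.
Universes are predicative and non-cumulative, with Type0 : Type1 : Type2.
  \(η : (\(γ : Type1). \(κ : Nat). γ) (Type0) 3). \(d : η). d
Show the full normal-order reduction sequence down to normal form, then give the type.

normal-order reduction sequence:
  \(η : (\(γ : Type1). \(κ : Nat). γ) (Type0) 3). \(d : η). d
  ~> \(η : (\(γ : Nat). Type0) 3). \(κ : η). κ
  ~> \(η : Type0). \(γ : η). γ
inferred type:
  Pi (η : Type0). Pi (γ : η). η


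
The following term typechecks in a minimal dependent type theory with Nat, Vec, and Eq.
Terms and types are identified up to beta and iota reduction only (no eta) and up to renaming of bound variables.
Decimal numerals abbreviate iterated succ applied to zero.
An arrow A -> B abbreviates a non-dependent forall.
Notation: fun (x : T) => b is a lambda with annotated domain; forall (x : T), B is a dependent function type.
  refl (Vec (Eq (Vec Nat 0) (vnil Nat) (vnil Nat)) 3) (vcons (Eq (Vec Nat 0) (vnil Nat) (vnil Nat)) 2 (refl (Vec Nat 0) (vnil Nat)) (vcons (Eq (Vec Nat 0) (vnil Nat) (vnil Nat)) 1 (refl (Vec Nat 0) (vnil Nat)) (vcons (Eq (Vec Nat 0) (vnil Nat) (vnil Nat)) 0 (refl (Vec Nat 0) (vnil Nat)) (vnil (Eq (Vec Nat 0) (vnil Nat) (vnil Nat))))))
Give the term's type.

type:
  Eq (Vec (Eq (Vec Nat 0) (vnil Nat) (vnil Nat)) 3) (vcons (Eq (Vec Nat 0) (vnil Nat) (vnil Nat)) 2 (refl (Vec Nat 0) (vnil Nat)) (vcons (Eq (Vec Nat 0) (vnil Nat) (vnil Nat)) 1 (refl (Vec Nat 0) (vnil Nat)) (vcons (Eq (Vec Nat 0) (vnil Nat) (vnil Nat)) 0 (refl (Vec Nat 0) (vnil Nat)) (vnil (Eq (Vec Nat 0) (vnil Nat) (vnil Nat)))))) (vcons (Eq (Vec Nat 0) (vnil Nat) (vnil Nat)) 2 (refl (Vec Nat 0) (vnil Nat)) (vcons (Eq (Vec Nat 0) (vnil Nat) (vnil Nat)) 1 (refl (Vec Nat 0) (vnil Nat)) (vcons (Eq (Vec Nat 0) (vnil Nat) (vnil Nat)) 0 (refl (Vec Nat 0) (vnil Nat)) (vnil (Eq (Vec Nat 0) (vnil Nat) (vnil Nat))))))


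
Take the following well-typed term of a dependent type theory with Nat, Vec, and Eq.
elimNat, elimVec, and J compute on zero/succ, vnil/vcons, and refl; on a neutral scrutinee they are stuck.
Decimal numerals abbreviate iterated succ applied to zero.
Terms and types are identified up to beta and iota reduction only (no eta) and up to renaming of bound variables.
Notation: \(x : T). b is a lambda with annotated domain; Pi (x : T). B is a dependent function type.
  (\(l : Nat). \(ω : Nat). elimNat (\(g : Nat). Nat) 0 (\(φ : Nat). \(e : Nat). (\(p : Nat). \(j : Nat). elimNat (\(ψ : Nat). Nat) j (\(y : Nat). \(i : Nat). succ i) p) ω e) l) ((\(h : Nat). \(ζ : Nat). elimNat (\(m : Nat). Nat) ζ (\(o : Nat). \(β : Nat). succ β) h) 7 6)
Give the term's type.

inferred type:
  Pi (l : Nat). Nat


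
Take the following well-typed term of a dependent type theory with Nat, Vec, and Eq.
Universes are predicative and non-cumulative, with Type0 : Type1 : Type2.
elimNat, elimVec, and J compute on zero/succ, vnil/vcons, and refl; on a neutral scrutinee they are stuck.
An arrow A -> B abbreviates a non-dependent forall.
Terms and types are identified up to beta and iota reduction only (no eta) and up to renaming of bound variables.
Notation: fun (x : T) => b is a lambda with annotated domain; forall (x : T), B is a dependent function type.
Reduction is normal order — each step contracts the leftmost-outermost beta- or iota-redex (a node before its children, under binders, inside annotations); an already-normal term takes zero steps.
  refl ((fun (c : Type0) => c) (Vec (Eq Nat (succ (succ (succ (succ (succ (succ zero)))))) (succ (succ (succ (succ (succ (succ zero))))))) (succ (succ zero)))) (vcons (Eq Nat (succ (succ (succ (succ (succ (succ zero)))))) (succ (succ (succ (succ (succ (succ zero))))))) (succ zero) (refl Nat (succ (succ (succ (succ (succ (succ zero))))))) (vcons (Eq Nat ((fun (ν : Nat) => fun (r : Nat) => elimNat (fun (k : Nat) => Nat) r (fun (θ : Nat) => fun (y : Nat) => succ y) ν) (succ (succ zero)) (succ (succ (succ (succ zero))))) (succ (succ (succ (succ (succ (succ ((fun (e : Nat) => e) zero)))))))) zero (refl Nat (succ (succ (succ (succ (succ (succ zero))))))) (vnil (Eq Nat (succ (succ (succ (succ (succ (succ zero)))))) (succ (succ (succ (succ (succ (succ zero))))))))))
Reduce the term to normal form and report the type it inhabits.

reduced normal form:
  refl (Vec (Eq Nat (succ (succ (succ (succ (succ (succ zero)))))) (succ (succ (succ (succ (succ (succ zero))))))) (succ (succ zero))) (vcons (Eq Nat (succ (succ (succ (succ (succ (succ zero)))))) (succ (succ (succ (succ (succ (succ zero))))))) (succ zero) (refl Nat (succ (succ (succ (succ (succ (succ zero))))))) (vcons (Eq Nat (succ (succ (succ (succ (succ (succ zero)))))) (succ (succ (succ (succ (succ (succ zero))))))) zero (refl Nat (succ (succ (succ (succ (succ (succ zero))))))) (vnil (Eq Nat (succ (succ (succ (succ (succ (succ zero)))))) (succ (succ (succ (succ (succ (succ zero))))))))))
type:
  Eq (Vec (Eq Nat (succ (succ (succ (succ (succ (succ zero)))))) (succ (succ (succ (succ (succ (succ zero))))))) (succ (succ zero))) (vcons (Eq Nat (succ (succ (succ (succ (succ (succ zero)))))) (succ (succ (succ (succ (succ (succ zero))))))) (succ zero) (refl Nat (succ (succ (succ (succ (succ (succ zero))))))) (vcons (Eq Nat (succ (succ (succ (succ (succ (succ zero)))))) (succ (succ (succ (succ (succ (succ zero))))))) zero (refl Nat (succ (succ (succ (succ (succ (succ zero))))))) (vnil (Eq Nat (succ (succ (succ (succ (succ (succ zero)))))) (succ (succ (succ (succ (succ (succ zero)))))))))) (vcons (Eq Nat (succ (succ (succ (succ (succ (succ zero)))))) (succ (succ (succ (succ (succ (succ zero))))))) (succ zero) (refl Nat (succ (succ (succ (succ (succ (succ zero))))))) (vcons (Eq Nat (succ (succ (succ (succ (succ (succ zero)))))) (succ (succ (succ (succ (succ (succ zero))))))) zero (refl Nat (succ (succ (succ (succ (succ (succ zero))))))) (vnil (Eq Nat (succ (succ (succ (succ (succ (succ zero)))))) (succ (succ (succ (succ (succ (succ zero))))))))))


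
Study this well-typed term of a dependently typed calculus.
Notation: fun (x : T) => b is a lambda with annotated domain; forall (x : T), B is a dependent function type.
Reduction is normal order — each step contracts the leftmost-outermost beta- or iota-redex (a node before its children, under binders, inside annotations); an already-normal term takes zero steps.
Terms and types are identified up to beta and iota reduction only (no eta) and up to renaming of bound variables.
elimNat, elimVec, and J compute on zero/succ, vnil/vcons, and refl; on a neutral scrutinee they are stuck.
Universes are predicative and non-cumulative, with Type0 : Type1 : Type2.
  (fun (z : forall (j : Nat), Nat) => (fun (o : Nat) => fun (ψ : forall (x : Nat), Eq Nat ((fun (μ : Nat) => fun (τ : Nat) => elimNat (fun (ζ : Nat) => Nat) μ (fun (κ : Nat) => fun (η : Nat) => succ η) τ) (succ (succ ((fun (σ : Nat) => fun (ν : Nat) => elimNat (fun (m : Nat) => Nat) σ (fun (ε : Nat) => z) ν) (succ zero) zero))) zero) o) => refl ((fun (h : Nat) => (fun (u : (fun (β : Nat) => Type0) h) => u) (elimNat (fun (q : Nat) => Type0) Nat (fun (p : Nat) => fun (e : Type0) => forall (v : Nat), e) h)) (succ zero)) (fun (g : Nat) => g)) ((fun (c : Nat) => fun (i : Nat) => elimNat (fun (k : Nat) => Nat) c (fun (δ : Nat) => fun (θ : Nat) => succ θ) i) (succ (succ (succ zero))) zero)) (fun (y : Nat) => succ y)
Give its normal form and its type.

normal form:
  fun (z : forall (j : Nat), Eq Nat (succ (succ (succ zero))) (succ (succ (succ zero)))) => refl (forall (o : Nat), Nat) (fun (ψ : Nat) => ψ)
the term's type:
  forall (z : forall (j : Nat), Eq Nat (succ (succ (succ zero))) (succ (succ (succ zero)))), Eq (forall (o : Nat), Nat) (fun (ψ : Nat) => ψ) (fun (x : Nat) => x)


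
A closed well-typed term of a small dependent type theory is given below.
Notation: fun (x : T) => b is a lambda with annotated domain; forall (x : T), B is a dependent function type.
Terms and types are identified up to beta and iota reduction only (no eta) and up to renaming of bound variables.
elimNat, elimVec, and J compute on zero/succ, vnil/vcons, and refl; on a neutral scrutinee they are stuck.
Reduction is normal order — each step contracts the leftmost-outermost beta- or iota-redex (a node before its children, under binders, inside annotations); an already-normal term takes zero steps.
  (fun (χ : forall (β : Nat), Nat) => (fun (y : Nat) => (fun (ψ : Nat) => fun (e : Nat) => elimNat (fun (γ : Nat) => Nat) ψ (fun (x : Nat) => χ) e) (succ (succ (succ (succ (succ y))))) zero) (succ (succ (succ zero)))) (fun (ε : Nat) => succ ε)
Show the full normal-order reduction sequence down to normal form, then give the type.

normal-order reduction sequence:
  (fun (χ : forall (β : Nat), Nat) => (fun (y : Nat) => (fun (ψ : Nat) => fun (e : Nat) => elimNat (fun (γ : Nat) => Nat) ψ (fun (x : Nat) => χ) e) (succ (succ (succ (succ (succ y))))) zero) (succ (succ (succ zero)))) (fun (ε : Nat) => succ ε)
  ~> (fun (χ : Nat) => (fun (β : Nat) => fun (y : Nat) => elimNat (fun (ψ : Nat) => Nat) β (fun (e : Nat) => fun (γ : Nat) => succ γ) y) (succ (succ (succ (succ (succ χ))))) zero) (succ (succ (succ zero)))
  ~> (fun (χ : Nat) => fun (β : Nat) => elimNat (fun (y : Nat) => Nat) χ (fun (ψ : Nat) => fun (e : Nat) => succ e) β) (succ (succ (succ (succ (succ (succ (succ (succ zero)))))))) zero
  ~> (fun (χ : Nat) => elimNat (fun (β : Nat) => Nat) (succ (succ (succ (succ (succ (succ (succ (succ zero)))))))) (fun (y : Nat) => fun (ψ : Nat) => succ ψ) χ) zero
  ~> elimNat (fun (χ : Nat) => Nat) (succ (succ (succ (succ (succ (succ (succ (succ zero)))))))) (fun (β : Nat) => fun (y : Nat) => succ y) zero
  ~> succ (succ (succ (succ (succ (succ (succ (succ zero)))))))
the term's type:
  Nat


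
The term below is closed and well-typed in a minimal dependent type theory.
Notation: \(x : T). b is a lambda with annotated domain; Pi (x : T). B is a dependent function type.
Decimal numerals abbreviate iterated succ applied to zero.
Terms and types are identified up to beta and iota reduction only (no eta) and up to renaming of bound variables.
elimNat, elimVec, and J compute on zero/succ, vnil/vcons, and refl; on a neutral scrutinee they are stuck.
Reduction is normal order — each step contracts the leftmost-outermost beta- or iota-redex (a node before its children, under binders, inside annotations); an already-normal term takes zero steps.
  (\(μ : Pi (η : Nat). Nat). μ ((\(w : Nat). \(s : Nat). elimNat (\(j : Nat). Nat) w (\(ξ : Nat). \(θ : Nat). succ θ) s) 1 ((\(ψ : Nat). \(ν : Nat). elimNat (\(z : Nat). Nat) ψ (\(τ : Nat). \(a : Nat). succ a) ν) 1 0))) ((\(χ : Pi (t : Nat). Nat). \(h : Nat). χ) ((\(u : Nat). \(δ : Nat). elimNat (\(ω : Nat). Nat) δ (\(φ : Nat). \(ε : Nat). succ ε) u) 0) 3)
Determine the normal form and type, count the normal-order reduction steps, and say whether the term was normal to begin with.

resulting normal form:
  2
the term's type:
  Nat
normal-order step count: 15
started in normal form: no
first redex: a beta-redex


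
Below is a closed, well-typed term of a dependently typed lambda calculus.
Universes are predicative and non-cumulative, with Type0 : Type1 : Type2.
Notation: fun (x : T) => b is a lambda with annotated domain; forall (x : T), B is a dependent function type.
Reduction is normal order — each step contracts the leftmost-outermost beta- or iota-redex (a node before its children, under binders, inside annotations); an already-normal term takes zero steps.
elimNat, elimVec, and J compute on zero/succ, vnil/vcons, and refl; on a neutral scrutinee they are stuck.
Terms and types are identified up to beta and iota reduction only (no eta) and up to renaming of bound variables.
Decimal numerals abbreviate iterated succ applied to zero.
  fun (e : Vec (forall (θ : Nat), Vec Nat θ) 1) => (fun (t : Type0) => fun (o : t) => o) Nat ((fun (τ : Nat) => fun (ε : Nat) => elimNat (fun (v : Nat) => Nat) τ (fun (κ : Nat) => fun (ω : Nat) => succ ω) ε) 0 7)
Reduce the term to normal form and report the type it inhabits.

normal form:
  fun (e : Vec (forall (θ : Nat), Vec Nat θ) 1) => 7
type:
  forall (e : Vec (forall (θ : Nat), Vec Nat θ) 1), Nat


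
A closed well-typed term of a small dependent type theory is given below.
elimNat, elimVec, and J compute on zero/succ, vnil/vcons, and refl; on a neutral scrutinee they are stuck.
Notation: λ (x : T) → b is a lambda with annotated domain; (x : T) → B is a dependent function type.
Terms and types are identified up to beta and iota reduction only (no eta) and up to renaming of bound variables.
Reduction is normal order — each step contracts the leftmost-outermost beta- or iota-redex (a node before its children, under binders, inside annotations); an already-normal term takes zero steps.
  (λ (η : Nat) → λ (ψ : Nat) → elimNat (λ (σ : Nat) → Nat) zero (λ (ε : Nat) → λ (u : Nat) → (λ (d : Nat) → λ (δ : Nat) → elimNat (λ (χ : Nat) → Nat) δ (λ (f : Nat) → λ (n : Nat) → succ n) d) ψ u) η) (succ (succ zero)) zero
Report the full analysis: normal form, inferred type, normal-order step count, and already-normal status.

reduced normal form:
  zero
the term's type:
  Nat
normal-order step count: 15
term was already normal: no
first redex: a beta-redex


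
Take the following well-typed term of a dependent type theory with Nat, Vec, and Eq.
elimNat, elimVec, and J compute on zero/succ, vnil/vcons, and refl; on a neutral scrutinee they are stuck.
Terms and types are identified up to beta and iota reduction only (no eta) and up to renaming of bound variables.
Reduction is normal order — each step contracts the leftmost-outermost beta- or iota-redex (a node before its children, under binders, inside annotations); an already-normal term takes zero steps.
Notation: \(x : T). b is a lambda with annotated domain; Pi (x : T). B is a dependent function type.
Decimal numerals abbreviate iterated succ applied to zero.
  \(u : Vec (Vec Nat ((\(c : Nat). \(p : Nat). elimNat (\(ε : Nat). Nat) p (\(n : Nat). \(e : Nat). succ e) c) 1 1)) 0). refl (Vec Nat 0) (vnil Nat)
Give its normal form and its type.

reduced normal form:
  \(u : Vec (Vec Nat 2) 0). refl (Vec Nat 0) (vnil Nat)
the term's type:
  Pi (u : Vec (Vec Nat 2) 0). Eq (Vec Nat 0) (vnil Nat) (vnil Nat)
observation: 6 normal-order steps normalize the term, beginning with a beta-redex.


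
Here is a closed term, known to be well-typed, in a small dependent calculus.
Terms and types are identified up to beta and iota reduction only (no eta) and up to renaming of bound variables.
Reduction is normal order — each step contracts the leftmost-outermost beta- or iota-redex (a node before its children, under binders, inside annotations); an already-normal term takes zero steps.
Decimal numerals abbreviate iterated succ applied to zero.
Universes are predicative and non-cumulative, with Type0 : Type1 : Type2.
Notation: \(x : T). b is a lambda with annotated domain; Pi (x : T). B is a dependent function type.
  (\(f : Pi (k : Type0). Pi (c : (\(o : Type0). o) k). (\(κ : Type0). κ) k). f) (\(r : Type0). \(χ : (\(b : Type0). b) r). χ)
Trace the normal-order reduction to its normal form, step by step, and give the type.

normal-order reduction:
  (\(f : Pi (k : Type0). Pi (c : (\(o : Type0). o) k). (\(κ : Type0). κ) k). f) (\(r : Type0). \(χ : (\(b : Type0). b) r). χ)
  ~> \(f : Type0). \(k : (\(c : Type0). c) f). k
  ~> \(f : Type0). \(k : f). k
the term's type:
  Pi (f : Type0). Pi (k : f). f


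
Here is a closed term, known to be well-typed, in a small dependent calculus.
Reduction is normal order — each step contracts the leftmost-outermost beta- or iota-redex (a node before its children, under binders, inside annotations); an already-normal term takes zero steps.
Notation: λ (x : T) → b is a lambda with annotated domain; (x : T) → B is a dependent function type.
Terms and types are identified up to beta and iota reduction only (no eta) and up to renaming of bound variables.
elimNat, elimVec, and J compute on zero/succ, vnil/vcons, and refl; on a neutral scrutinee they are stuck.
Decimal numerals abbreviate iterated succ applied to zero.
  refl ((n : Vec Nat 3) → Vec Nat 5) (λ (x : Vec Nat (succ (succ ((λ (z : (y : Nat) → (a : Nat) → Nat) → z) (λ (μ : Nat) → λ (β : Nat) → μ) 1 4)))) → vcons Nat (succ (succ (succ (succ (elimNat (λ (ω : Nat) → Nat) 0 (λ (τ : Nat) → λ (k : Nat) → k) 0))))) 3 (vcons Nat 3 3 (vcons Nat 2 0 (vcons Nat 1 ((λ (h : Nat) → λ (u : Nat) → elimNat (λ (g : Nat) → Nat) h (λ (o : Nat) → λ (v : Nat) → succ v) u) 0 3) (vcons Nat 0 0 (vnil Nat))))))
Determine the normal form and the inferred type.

normal form:
  refl ((n : Vec Nat 3) → Vec Nat 5) (λ (x : Vec Nat 3) → vcons Nat 4 3 (vcons Nat 3 3 (vcons Nat 2 0 (vcons Nat 1 3 (vcons Nat 0 0 (vnil Nat))))))
the term's type:
  Eq ((n : Vec Nat 3) → Vec Nat 5) (λ (x : Vec Nat 3) → vcons Nat 4 3 (vcons Nat 3 3 (vcons Nat 2 0 (vcons Nat 1 3 (vcons Nat 0 0 (vnil Nat)))))) (λ (z : Vec Nat 3) → vcons Nat 4 3 (vcons Nat 3 3 (vcons Nat 2 0 (vcons Nat 1 3 (vcons Nat 0 0 (vnil Nat))))))
observation: contracting a beta-redex first, the term normalizes in 16 steps.
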